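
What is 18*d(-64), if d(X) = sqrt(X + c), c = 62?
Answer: 18*I*sqrt(2) ≈ 25.456*I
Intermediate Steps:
d(X) = sqrt(62 + X) (d(X) = sqrt(X + 62) = sqrt(62 + X))
18*d(-64) = 18*sqrt(62 - 64) = 18*sqrt(-2) = 18*(I*sqrt(2)) = 18*I*sqrt(2)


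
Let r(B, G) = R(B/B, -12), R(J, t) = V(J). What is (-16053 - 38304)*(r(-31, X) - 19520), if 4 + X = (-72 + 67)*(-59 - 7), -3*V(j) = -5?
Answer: 1060958045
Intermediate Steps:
V(j) = 5/3 (V(j) = -1/3*(-5) = 5/3)
R(J, t) = 5/3
X = 326 (X = -4 + (-72 + 67)*(-59 - 7) = -4 - 5*(-66) = -4 + 330 = 326)
r(B, G) = 5/3
(-16053 - 38304)*(r(-31, X) - 19520) = (-16053 - 38304)*(5/3 - 19520) = -54357*(-58555/3) = 1060958045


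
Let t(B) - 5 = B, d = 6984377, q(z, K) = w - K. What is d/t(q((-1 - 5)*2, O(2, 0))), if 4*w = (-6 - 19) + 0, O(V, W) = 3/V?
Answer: -27937508/11 ≈ -2.5398e+6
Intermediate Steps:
w = -25/4 (w = ((-6 - 19) + 0)/4 = (-25 + 0)/4 = (1/4)*(-25) = -25/4 ≈ -6.2500)
q(z, K) = -25/4 - K
t(B) = 5 + B
d/t(q((-1 - 5)*2, O(2, 0))) = 6984377/(5 + (-25/4 - 3/2)) = 6984377/(5 - 31/4) = 6984377/(-11/4) = 6984377*(-4/11) = -27937508/11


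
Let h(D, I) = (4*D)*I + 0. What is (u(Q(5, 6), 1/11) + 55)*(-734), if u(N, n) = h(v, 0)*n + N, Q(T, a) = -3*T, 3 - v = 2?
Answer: -29360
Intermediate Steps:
v = 1 (v = 3 - 1*2 = 3 - 2 = 1)
h(D, I) = 4*D*I (h(D, I) = 4*D*I + 0 = 4*D*I)
u(N, n) = N (u(N, n) = (4*1*0)*n + N = 0*n + N = 0 + N = N)
(u(Q(5, 6), 1/11) + 55)*(-734) = (-3*5 + 55)*(-734) = (-15 + 55)*(-734) = 40*(-734) = -29360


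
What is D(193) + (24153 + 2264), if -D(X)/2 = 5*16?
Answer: 26257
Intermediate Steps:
D(X) = -160 (D(X) = -10*16 = -2*80 = -160)
D(193) + (24153 + 2264) = -160 + (24153 + 2264) = -160 + 26417 = 26257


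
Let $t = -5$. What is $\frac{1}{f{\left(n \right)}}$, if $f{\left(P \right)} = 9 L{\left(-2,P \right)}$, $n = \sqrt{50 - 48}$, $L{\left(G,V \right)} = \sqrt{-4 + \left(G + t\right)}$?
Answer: $- \frac{i \sqrt{11}}{99} \approx - 0.033501 i$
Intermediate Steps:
$L{\left(G,V \right)} = \sqrt{-9 + G}$ ($L{\left(G,V \right)} = \sqrt{-4 + \left(G - 5\right)} = \sqrt{-4 + \left(-5 + G\right)} = \sqrt{-9 + G}$)
$n = \sqrt{2} \approx 1.4142$
$f{\left(P \right)} = 9 i \sqrt{11}$ ($f{\left(P \right)} = 9 \sqrt{-9 - 2} = 9 \sqrt{-11} = 9 i \sqrt{11}$)
$\frac{1}{f{\left(n \right)}} = \frac{1}{9 i \sqrt{11}} = - \frac{i \sqrt{11}}{99}$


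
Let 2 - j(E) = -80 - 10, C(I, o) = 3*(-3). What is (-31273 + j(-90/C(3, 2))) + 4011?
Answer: -27170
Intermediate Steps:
C(I, o) = -9
j(E) = 92 (j(E) = 2 - (-80 - 10) = 2 - 1*(-90) = 2 + 90 = 92)
(-31273 + j(-90/C(3, 2))) + 4011 = (-31273 + 92) + 4011 = -31181 + 4011 = -27170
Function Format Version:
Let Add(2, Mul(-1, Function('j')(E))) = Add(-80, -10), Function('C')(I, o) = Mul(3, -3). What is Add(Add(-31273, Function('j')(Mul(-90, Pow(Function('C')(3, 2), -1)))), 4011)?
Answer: -27170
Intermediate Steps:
Function('C')(I, o) = -9
Function('j')(E) = 92 (Function('j')(E) = Add(2, Mul(-1, Add(-80, -10))) = Add(2, Mul(-1, -90)) = Add(2, 90) = 92)
Add(Add(-31273, Function('j')(Mul(-90, Pow(Function('C')(3, 2), -1)))), 4011) = Add(Add(-31273, 92), 4011) = Add(-31181, 4011) = -27170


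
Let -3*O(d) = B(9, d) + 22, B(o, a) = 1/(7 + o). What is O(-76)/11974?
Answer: -353/574752 ≈ -0.00061418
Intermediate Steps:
O(d) = -353/48 (O(d) = -(1/(7 + 9) + 22)/3 = -(1/16 + 22)/3 = -⅓*353/16 = -353/48)
O(-76)/11974 = -353/48/11974 = -353/48*1/11974 = -353/574752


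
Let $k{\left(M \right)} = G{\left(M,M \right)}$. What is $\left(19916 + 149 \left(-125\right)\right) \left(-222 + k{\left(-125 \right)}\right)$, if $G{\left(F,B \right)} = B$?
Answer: $-447977$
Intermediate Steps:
$k{\left(M \right)} = M$
$\left(19916 + 149 \left(-125\right)\right) \left(-222 + k{\left(-125 \right)}\right) = \left(19916 + 149 \left(-125\right)\right) \left(-222 - 125\right) = \left(19916 - 18625\right) \left(-347\right) = 1291 \left(-347\right) = -447977$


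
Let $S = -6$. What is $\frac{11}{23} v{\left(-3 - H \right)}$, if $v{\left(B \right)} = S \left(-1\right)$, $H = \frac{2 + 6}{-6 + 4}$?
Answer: $\frac{66}{23} \approx 2.8696$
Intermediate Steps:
$H = -4$ ($H = \frac{8}{-2} = 8 \left(- \frac{1}{2}\right) = -4$)
$v{\left(B \right)} = 6$ ($v{\left(B \right)} = \left(-6\right) \left(-1\right) = 6$)
$\frac{11}{23} v{\left(-3 - H \right)} = \frac{11}{23} \cdot 6 = \frac{66}{23}$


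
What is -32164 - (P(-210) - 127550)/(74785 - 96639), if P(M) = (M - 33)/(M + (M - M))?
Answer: -49212772339/1529780 ≈ -32170.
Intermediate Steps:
P(M) = (-33 + M)/M (P(M) = (-33 + M)/(M + 0) = (-33 + M)/M)
-32164 - (P(-210) - 127550)/(74785 - 96639) = -32164 - ((-33 - 210)/(-210) - 127550)/(74785 - 96639) = -32164 - (-1/210*(-243) - 127550)/(-21854) = -32164 - (81/70 - 127550)*(-1)/21854 = -32164 - (-8928419)*(-1)/(70*21854) = -32164 - 1*8928419/1529780 = -32164 - 8928419/1529780 = -49212772339/1529780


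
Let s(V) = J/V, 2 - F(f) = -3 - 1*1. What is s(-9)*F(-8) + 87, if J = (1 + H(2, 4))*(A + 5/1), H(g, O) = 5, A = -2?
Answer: 75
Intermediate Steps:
J = 18 (J = (1 + 5)*(-2 + 5/1) = 6*(-2 + 5*1) = 6*(-2 + 5) = 6*3 = 18)
F(f) = 6 (F(f) = 2 - (-3 - 1*1) = 2 - (-3 - 1) = 2 - 1*(-4) = 2 + 4 = 6)
s(V) = 18/V
s(-9)*F(-8) + 87 = (18/(-9))*6 + 87 = (18*(-⅑))*6 + 87 = -2*6 + 87 = -12 + 87 = 75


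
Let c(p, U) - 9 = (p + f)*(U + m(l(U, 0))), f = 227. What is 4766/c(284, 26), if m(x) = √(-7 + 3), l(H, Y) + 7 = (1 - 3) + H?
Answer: 63363970/177801509 - 4870852*I/177801509 ≈ 0.35637 - 0.027395*I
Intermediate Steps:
l(H, Y) = -9 + H (l(H, Y) = -7 + ((1 - 3) + H) = -7 + (-2 + H) = -9 + H)
m(x) = 2*I (m(x) = √(-4) = 2*I)
c(p, U) = 9 + (227 + p)*(U + 2*I) (c(p, U) = 9 + (p + 227)*(U + 2*I) = 9 + (227 + p)*(U + 2*I))
4766/c(284, 26) = 4766/(9 + 227*26 + 454*I + 26*284 + 2*I*284) = 4766/(9 + 5902 + 454*I + 7384 + 568*I) = 4766/(13295 + 1022*I) = 4766*((13295 - 1022*I)/177801509) = 4766*(13295 - 1022*I)/177801509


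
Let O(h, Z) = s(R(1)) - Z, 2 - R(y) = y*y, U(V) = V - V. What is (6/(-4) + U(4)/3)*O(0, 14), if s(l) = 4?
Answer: 15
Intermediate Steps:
U(V) = 0
R(y) = 2 - y**2 (R(y) = 2 - y*y = 2 - y**2)
O(h, Z) = 4 - Z
(6/(-4) + U(4)/3)*O(0, 14) = (6/(-4) + 0/3)*(4 - 1*14) = (6*(-1/4) + 0*(1/3))*(4 - 14) = (-3/2 + 0)*(-10) = -3/2*(-10) = 15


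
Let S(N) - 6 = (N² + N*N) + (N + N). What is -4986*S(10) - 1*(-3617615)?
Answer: 2490779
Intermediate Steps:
S(N) = 6 + 2*N + 2*N² (S(N) = 6 + ((N² + N*N) + (N + N)) = 6 + ((N² + N²) + 2*N) = 6 + (2*N² + 2*N) = 6 + (2*N + 2*N²) = 6 + 2*N + 2*N²)
-4986*S(10) - 1*(-3617615) = -4986*(6 + 2*10 + 2*10²) - 1*(-3617615) = -4986*(6 + 20 + 2*100) + 3617615 = -4986*(6 + 20 + 200) + 3617615 = -4986*226 + 3617615 = -1126836 + 3617615 = 2490779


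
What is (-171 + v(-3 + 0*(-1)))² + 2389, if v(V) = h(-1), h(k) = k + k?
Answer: 32318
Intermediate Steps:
h(k) = 2*k
v(V) = -2 (v(V) = 2*(-1) = -2)
(-171 + v(-3 + 0*(-1)))² + 2389 = (-171 - 2)² + 2389 = (-173)² + 2389 = 29929 + 2389 = 32318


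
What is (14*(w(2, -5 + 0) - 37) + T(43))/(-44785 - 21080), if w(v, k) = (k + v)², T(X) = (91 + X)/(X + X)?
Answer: 16789/2832195 ≈ 0.0059279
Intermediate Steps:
T(X) = (91 + X)/(2*X) (T(X) = (91 + X)/((2*X)) = (91 + X)*(1/(2*X)) = (91 + X)/(2*X))
(14*(w(2, -5 + 0) - 37) + T(43))/(-44785 - 21080) = (14*(((-5 + 0) + 2)² - 37) + (½)*(91 + 43)/43)/(-44785 - 21080) = (14*((-5 + 2)² - 37) + (½)*(1/43)*134)/(-65865) = (14*((-3)² - 37) + 67/43)*(-1/65865) = (14*(9 - 37) + 67/43)*(-1/65865) = (14*(-28) + 67/43)*(-1/65865) = (-392 + 67/43)*(-1/65865) = -16789/43*(-1/65865) = 16789/2832195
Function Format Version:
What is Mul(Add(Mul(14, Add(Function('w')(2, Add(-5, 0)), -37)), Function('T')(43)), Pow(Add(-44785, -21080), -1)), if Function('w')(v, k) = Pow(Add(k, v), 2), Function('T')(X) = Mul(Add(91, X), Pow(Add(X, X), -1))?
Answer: Rational(16789, 2832195) ≈ 0.0059279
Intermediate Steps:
Function('T')(X) = Mul(Rational(1, 2), Pow(X, -1), Add(91, X)) (Function('T')(X) = Mul(Add(91, X), Pow(Mul(2, X), -1)) = Mul(Add(91, X), Mul(Rational(1, 2), Pow(X, -1))) = Mul(Rational(1, 2), Pow(X, -1), Add(91, X)))
Mul(Add(Mul(14, Add(Function('w')(2, Add(-5, 0)), -37)), Function('T')(43)), Pow(Add(-44785, -21080), -1)) = Mul(Add(Mul(14, Add(Pow(Add(Add(-5, 0), 2), 2), -37)), Mul(Rational(1, 2), Pow(43, -1), Add(91, 43))), Pow(Add(-44785, -21080), -1)) = Mul(Add(Mul(14, Add(Pow(Add(-5, 2), 2), -37)), Mul(Rational(1, 2), Rational(1, 43), 134)), Pow(-65865, -1)) = Mul(Add(Mul(14, Add(Pow(-3, 2), -37)), Rational(67, 43)), Rational(-1, 65865)) = Mul(Add(Mul(14, Add(9, -37)), Rational(67, 43)), Rational(-1, 65865)) = Mul(Add(Mul(14, -28), Rational(67, 43)), Rational(-1, 65865)) = Mul(Add(-392, Rational(67, 43)), Rational(-1, 65865)) = Mul(Rational(-16789, 43), Rational(-1, 65865)) = Rational(16789, 2832195)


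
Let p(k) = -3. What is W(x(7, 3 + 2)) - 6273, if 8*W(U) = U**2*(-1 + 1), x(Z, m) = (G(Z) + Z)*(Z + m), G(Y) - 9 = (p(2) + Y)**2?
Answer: -6273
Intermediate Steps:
G(Y) = 9 + (-3 + Y)**2
x(Z, m) = (Z + m)*(9 + Z + (-3 + Z)**2) (x(Z, m) = ((9 + (-3 + Z)**2) + Z)*(Z + m) = (9 + Z + (-3 + Z)**2)*(Z + m) = (Z + m)*(9 + Z + (-3 + Z)**2))
W(U) = 0 (W(U) = (U**2*(-1 + 1))/8 = (U**2*0)/8 = (1/8)*0 = 0)
W(x(7, 3 + 2)) - 6273 = 0 - 6273 = -6273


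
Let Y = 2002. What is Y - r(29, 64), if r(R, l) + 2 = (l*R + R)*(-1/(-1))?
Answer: 119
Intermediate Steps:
r(R, l) = -2 + R + R*l (r(R, l) = -2 + (l*R + R)*(-1/(-1)) = -2 + (R*l + R)*(-1*(-1)) = -2 + (R + R*l)*1 = -2 + (R + R*l) = -2 + R + R*l)
Y - r(29, 64) = 2002 - (-2 + 29 + 29*64) = 2002 - (-2 + 29 + 1856) = 2002 - 1*1883 = 2002 - 1883 = 119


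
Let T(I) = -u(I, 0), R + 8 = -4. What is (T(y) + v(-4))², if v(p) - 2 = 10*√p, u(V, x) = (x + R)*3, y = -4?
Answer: 1044 + 1520*I ≈ 1044.0 + 1520.0*I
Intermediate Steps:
R = -12 (R = -8 - 4 = -12)
u(V, x) = -36 + 3*x (u(V, x) = (x - 12)*3 = (-12 + x)*3 = -36 + 3*x)
T(I) = 36 (T(I) = -(-36 + 3*0) = -(-36 + 0) = -1*(-36) = 36)
v(p) = 2 + 10*√p
(T(y) + v(-4))² = (36 + (2 + 10*√(-4)))² = (36 + (2 + 10*(2*I)))² = (36 + (2 + 20*I))² = (38 + 20*I)²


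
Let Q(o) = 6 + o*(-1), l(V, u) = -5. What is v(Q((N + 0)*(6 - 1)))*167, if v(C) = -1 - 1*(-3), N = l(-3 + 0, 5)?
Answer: 334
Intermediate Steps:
N = -5
Q(o) = 6 - o
v(C) = 2 (v(C) = -1 + 3 = 2)
v(Q((N + 0)*(6 - 1)))*167 = 2*167 = 334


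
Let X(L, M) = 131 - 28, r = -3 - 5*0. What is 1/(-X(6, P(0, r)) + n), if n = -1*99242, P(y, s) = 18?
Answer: -1/99345 ≈ -1.0066e-5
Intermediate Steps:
r = -3 (r = -3 + 0 = -3)
X(L, M) = 103
n = -99242
1/(-X(6, P(0, r)) + n) = 1/(-1*103 - 99242) = 1/(-103 - 99242) = 1/(-99345) = -1/99345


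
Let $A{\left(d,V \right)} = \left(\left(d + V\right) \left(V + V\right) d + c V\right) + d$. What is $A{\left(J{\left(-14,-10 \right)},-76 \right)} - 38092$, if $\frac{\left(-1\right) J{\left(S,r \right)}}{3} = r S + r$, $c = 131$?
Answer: $-27672918$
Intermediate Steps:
$J{\left(S,r \right)} = - 3 r - 3 S r$ ($J{\left(S,r \right)} = - 3 \left(r S + r\right) = - 3 \left(S r + r\right) = - 3 \left(r + S r\right) = - 3 r - 3 S r$)
$A{\left(d,V \right)} = d + 131 V + 2 V d \left(V + d\right)$ ($A{\left(d,V \right)} = \left(\left(d + V\right) \left(V + V\right) d + 131 V\right) + d = \left(\left(V + d\right) 2 V d + 131 V\right) + d = \left(2 V \left(V + d\right) d + 131 V\right) + d = \left(2 V d \left(V + d\right) + 131 V\right) + d = \left(131 V + 2 V d \left(V + d\right)\right) + d = d + 131 V + 2 V d \left(V + d\right)$)
$A{\left(J{\left(-14,-10 \right)},-76 \right)} - 38092 = \left(\left(-3\right) \left(-10\right) \left(1 - 14\right) + 131 \left(-76\right) + 2 \left(-76\right) \left(\left(-3\right) \left(-10\right) \left(1 - 14\right)\right)^{2} + 2 \left(\left(-3\right) \left(-10\right) \left(1 - 14\right)\right) \left(-76\right)^{2}\right) - 38092 = \left(\left(-3\right) \left(-10\right) \left(-13\right) - 9956 + 2 \left(-76\right) \left(\left(-3\right) \left(-10\right) \left(-13\right)\right)^{2} + 2 \left(\left(-3\right) \left(-10\right) \left(-13\right)\right) 5776\right) - 38092 = \left(-390 - 9956 + 2 \left(-76\right) \left(-390\right)^{2} + 2 \left(-390\right) 5776\right) - 38092 = \left(-390 - 9956 + 2 \left(-76\right) 152100 - 4505280\right) - 38092 = \left(-390 - 9956 - 23119200 - 4505280\right) - 38092 = -27634826 - 38092 = -27672918$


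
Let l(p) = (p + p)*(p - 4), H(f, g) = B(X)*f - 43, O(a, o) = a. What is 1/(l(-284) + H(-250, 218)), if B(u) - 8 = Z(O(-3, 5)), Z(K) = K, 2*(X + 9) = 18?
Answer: 1/162291 ≈ 6.1618e-6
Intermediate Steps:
X = 0 (X = -9 + (½)*18 = -9 + 9 = 0)
B(u) = 5 (B(u) = 8 - 3 = 5)
H(f, g) = -43 + 5*f (H(f, g) = 5*f - 43 = -43 + 5*f)
l(p) = 2*p*(-4 + p) (l(p) = (2*p)*(-4 + p) = 2*p*(-4 + p))
1/(l(-284) + H(-250, 218)) = 1/(2*(-284)*(-4 - 284) + (-43 + 5*(-250))) = 1/(2*(-284)*(-288) + (-43 - 1250)) = 1/(163584 - 1293) = 1/162291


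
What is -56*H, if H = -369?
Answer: 20664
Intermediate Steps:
-56*H = -56*(-369) = 20664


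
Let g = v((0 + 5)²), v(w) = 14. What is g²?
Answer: 196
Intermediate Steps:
g = 14
g² = 14² = 196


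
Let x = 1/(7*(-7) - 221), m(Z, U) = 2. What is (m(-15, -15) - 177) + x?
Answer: -47251/270 ≈ -175.00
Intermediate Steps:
x = -1/270 (x = 1/(-49 - 221) = 1/(-270) = -1/270 ≈ -0.0037037)
(m(-15, -15) - 177) + x = (2 - 177) - 1/270 = -175 - 1/270 = -47251/270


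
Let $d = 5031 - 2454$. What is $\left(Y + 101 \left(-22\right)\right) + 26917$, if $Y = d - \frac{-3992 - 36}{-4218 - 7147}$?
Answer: $\frac{309942252}{11365} \approx 27272.0$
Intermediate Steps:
$d = 2577$
$Y = \frac{29283577}{11365}$ ($Y = 2577 - \frac{-3992 - 36}{-4218 - 7147} = 2577 - - \frac{4028}{-11365} = 2577 - \left(-4028\right) \left(- \frac{1}{11365}\right) = 2577 - \frac{4028}{11365} = \frac{29283577}{11365} \approx 2576.6$)
$\left(Y + 101 \left(-22\right)\right) + 26917 = \left(\frac{29283577}{11365} + 101 \left(-22\right)\right) + 26917 = \left(\frac{29283577}{11365} - 2222\right) + 26917 = \frac{4030547}{11365} + 26917 = \frac{309942252}{11365}$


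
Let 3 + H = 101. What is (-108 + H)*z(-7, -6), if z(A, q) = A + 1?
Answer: 60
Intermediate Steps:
H = 98 (H = -3 + 101 = 98)
z(A, q) = 1 + A
(-108 + H)*z(-7, -6) = (-108 + 98)*(1 - 7) = -10*(-6) = 60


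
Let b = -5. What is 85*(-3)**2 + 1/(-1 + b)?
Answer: 4589/6 ≈ 764.83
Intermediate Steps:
85*(-3)**2 + 1/(-1 + b) = 85*(-3)**2 + 1/(-1 - 5) = 85*9 + 1/(-6) = 765 - 1/6 = 4589/6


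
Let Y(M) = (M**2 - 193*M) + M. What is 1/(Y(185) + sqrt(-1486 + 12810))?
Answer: -1295/1665701 - 2*sqrt(2831)/1665701 ≈ -0.00084134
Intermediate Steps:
Y(M) = M**2 - 192*M
1/(Y(185) + sqrt(-1486 + 12810)) = 1/(185*(-192 + 185) + sqrt(-1486 + 12810)) = 1/(185*(-7) + sqrt(11324)) = 1/(-1295 + 2*sqrt(2831))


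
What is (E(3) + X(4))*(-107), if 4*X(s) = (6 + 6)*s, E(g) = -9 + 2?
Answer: -535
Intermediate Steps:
E(g) = -7
X(s) = 3*s (X(s) = ((6 + 6)*s)/4 = (12*s)/4 = 3*s)
(E(3) + X(4))*(-107) = (-7 + 3*4)*(-107) = (-7 + 12)*(-107) = 5*(-107) = -535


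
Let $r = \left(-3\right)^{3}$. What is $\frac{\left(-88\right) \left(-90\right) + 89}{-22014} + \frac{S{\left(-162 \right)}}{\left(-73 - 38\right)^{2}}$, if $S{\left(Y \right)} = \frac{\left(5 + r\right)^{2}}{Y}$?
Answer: $- \frac{888701933}{2441110446} \approx -0.36406$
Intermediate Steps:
$r = -27$
$S{\left(Y \right)} = \frac{484}{Y}$ ($S{\left(Y \right)} = \frac{\left(5 - 27\right)^{2}}{Y} = \frac{\left(-22\right)^{2}}{Y} = \frac{484}{Y}$)
$\frac{\left(-88\right) \left(-90\right) + 89}{-22014} + \frac{S{\left(-162 \right)}}{\left(-73 - 38\right)^{2}} = \frac{\left(-88\right) \left(-90\right) + 89}{-22014} + \frac{484 \frac{1}{-162}}{\left(-73 - 38\right)^{2}} = \left(7920 + 89\right) \left(- \frac{1}{22014}\right) + \frac{484 \left(- \frac{1}{162}\right)}{\left(-111\right)^{2}} = 8009 \left(- \frac{1}{22014}\right) - \frac{242}{81 \cdot 12321} = - \frac{8009}{22014} - \frac{242}{998001} = - \frac{888701933}{2441110446}$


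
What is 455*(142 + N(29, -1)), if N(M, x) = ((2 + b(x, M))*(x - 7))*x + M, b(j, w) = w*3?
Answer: 401765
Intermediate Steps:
b(j, w) = 3*w
N(M, x) = M + x*(-7 + x)*(2 + 3*M) (N(M, x) = ((2 + 3*M)*(x - 7))*x + M = ((2 + 3*M)*(-7 + x))*x + M = ((-7 + x)*(2 + 3*M))*x + M = x*(-7 + x)*(2 + 3*M) + M = M + x*(-7 + x)*(2 + 3*M))
455*(142 + N(29, -1)) = 455*(142 + (29 - 14*(-1) + 2*(-1)² - 21*29*(-1) + 3*29*(-1)²)) = 455*(142 + (29 + 14 + 2*1 + 609 + 3*29*1)) = 455*(142 + (29 + 14 + 2 + 609 + 87)) = 455*(142 + 741) = 455*883 = 401765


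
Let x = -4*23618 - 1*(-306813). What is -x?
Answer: -212341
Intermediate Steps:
x = 212341 (x = -94472 + 306813 = 212341)
-x = -1*212341 = -212341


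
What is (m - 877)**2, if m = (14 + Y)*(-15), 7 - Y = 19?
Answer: 822649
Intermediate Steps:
Y = -12 (Y = 7 - 1*19 = 7 - 19 = -12)
m = -30 (m = (14 - 12)*(-15) = 2*(-15) = -30)
(m - 877)**2 = (-30 - 877)**2 = (-907)**2 = 822649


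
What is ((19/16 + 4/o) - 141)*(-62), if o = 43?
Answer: 2979937/344 ≈ 8662.6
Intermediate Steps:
((19/16 + 4/o) - 141)*(-62) = ((19/16 + 4/43) - 141)*(-62) = (881/688 - 141)*(-62) = -96127/688*(-62) = 2979937/344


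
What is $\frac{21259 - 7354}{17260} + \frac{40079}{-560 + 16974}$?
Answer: $\frac{92000021}{28330564} \approx 3.2474$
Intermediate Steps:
$\frac{21259 - 7354}{17260} + \frac{40079}{-560 + 16974} = 13905 \cdot \frac{1}{17260} + \frac{40079}{16414} = \frac{2781}{3452} + 40079 \cdot \frac{1}{16414} = \frac{2781}{3452} + \frac{40079}{16414} = \frac{92000021}{28330564}$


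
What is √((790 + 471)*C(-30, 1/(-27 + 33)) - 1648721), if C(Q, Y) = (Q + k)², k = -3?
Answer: 2*I*√68873 ≈ 524.87*I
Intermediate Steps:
C(Q, Y) = (-3 + Q)² (C(Q, Y) = (Q - 3)² = (-3 + Q)²)
√((790 + 471)*C(-30, 1/(-27 + 33)) - 1648721) = √((790 + 471)*(-3 - 30)² - 1648721) = √(1261*(-33)² - 1648721) = √(1261*1089 - 1648721) = √(1373229 - 1648721) = √(-275492) = 2*I*√68873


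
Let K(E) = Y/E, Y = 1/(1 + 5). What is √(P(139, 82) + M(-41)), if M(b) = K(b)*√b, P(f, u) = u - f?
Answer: √(-3449412 - 246*I*√41)/246 ≈ 0.0017238 - 7.5498*I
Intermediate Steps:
Y = ⅙ (Y = 1/6 = ⅙ ≈ 0.16667)
K(E) = 1/(6*E)
M(b) = 1/(6*√b) (M(b) = (1/(6*b))*√b = 1/(6*√b))
√(P(139, 82) + M(-41)) = √((82 - 1*139) + 1/(6*√(-41))) = √((82 - 139) + (-I*√41/41)/6) = √(-57 - I*√41/246)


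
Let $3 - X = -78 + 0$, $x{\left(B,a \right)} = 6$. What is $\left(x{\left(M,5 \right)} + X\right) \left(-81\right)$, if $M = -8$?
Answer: $-7047$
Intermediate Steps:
$X = 81$ ($X = 3 - \left(-78 + 0\right) = 3 - -78 = 3 + 78 = 81$)
$\left(x{\left(M,5 \right)} + X\right) \left(-81\right) = \left(6 + 81\right) \left(-81\right) = 87 \left(-81\right) = -7047$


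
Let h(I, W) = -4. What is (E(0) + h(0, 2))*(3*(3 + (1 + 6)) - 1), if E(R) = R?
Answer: -116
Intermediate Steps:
(E(0) + h(0, 2))*(3*(3 + (1 + 6)) - 1) = (0 - 4)*(3*(3 + (1 + 6)) - 1) = -4*(3*(3 + 7) - 1) = -4*(3*10 - 1) = -4*(30 - 1) = -4*29 = -116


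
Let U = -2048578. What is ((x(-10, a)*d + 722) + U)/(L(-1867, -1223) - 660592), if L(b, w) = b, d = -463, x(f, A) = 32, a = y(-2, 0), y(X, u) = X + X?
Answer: 2062672/662459 ≈ 3.1137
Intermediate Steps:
y(X, u) = 2*X
a = -4 (a = 2*(-2) = -4)
((x(-10, a)*d + 722) + U)/(L(-1867, -1223) - 660592) = ((32*(-463) + 722) - 2048578)/(-1867 - 660592) = ((-14816 + 722) - 2048578)/(-662459) = (-14094 - 2048578)*(-1/662459) = -2062672*(-1/662459) = 2062672/662459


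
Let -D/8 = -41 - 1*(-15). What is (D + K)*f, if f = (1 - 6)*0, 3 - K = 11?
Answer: 0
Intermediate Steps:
D = 208 (D = -8*(-41 - 1*(-15)) = -8*(-41 + 15) = -8*(-26) = 208)
K = -8 (K = 3 - 1*11 = 3 - 11 = -8)
f = 0 (f = -5*0 = 0)
(D + K)*f = (208 - 8)*0 = 200*0 = 0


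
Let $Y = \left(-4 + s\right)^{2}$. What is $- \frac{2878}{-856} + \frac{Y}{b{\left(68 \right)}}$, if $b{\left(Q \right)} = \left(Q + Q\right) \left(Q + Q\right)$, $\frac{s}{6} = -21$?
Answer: $\frac{2115559}{494768} \approx 4.2759$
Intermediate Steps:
$s = -126$ ($s = 6 \left(-21\right) = -126$)
$b{\left(Q \right)} = 4 Q^{2}$ ($b{\left(Q \right)} = 2 Q 2 Q = 4 Q^{2}$)
$Y = 16900$ ($Y = \left(-4 - 126\right)^{2} = \left(-130\right)^{2} = 16900$)
$- \frac{2878}{-856} + \frac{Y}{b{\left(68 \right)}} = - \frac{2878}{-856} + \frac{16900}{4 \cdot 68^{2}} = \left(-2878\right) \left(- \frac{1}{856}\right) + \frac{16900}{4 \cdot 4624} = \frac{1439}{428} + \frac{16900}{18496} = \frac{1439}{428} + 16900 \cdot \frac{1}{18496} = \frac{1439}{428} + \frac{4225}{4624} = \frac{2115559}{494768}$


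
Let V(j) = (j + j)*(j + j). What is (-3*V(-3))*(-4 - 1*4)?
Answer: 864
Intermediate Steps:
V(j) = 4*j² (V(j) = (2*j)*(2*j) = 4*j²)
(-3*V(-3))*(-4 - 1*4) = (-12*(-3)²)*(-4 - 1*4) = (-12*9)*(-4 - 4) = -3*36*(-8) = -108*(-8) = 864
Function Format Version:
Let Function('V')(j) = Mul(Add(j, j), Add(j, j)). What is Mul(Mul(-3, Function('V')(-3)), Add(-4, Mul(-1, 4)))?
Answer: 864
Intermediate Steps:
Function('V')(j) = Mul(4, Pow(j, 2)) (Function('V')(j) = Mul(Mul(2, j), Mul(2, j)) = Mul(4, Pow(j, 2)))
Mul(Mul(-3, Function('V')(-3)), Add(-4, Mul(-1, 4))) = Mul(Mul(-3, Mul(4, Pow(-3, 2))), Add(-4, Mul(-1, 4))) = Mul(Mul(-3, Mul(4, 9)), Add(-4, -4)) = Mul(Mul(-3, 36), -8) = Mul(-108, -8) = 864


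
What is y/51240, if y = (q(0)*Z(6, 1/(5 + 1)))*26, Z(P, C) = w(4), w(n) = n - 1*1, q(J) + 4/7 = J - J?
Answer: -13/14945 ≈ -0.00086986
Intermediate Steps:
q(J) = -4/7 (q(J) = -4/7 + (J - J) = -4/7 + 0 = -4/7)
w(n) = -1 + n (w(n) = n - 1 = -1 + n)
Z(P, C) = 3 (Z(P, C) = -1 + 4 = 3)
y = -312/7 (y = -4/7*3*26 = -12/7*26 = -312/7 ≈ -44.571)
y/51240 = -312/7/51240 = -312/7*1/51240 = -13/14945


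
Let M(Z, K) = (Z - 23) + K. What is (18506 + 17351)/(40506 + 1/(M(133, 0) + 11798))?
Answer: 426985156/482345449 ≈ 0.88523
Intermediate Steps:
M(Z, K) = -23 + K + Z (M(Z, K) = (-23 + Z) + K = -23 + K + Z)
(18506 + 17351)/(40506 + 1/(M(133, 0) + 11798)) = (18506 + 17351)/(40506 + 1/((-23 + 0 + 133) + 11798)) = 35857/(40506 + 1/(110 + 11798)) = 35857/(40506 + 1/11908) = 35857/(482345449/11908) = 35857*(11908/482345449) = 426985156/482345449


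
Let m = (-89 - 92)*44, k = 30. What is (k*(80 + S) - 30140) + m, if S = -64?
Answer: -37624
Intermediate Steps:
m = -7964 (m = -181*44 = -7964)
(k*(80 + S) - 30140) + m = (30*(80 - 64) - 30140) - 7964 = (30*16 - 30140) - 7964 = (480 - 30140) - 7964 = -29660 - 7964 = -37624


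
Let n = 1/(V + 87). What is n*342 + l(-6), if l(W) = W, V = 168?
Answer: -396/85 ≈ -4.6588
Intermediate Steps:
n = 1/255 (n = 1/(168 + 87) = 1/255 ≈ 0.0039216)
n*342 + l(-6) = (1/255)*342 - 6 = 114/85 - 6 = -396/85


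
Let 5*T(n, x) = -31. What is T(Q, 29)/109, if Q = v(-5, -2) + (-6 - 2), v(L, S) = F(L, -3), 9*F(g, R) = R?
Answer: -31/545 ≈ -0.056881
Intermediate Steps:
F(g, R) = R/9
v(L, S) = -⅓ (v(L, S) = (⅑)*(-3) = -⅓)
Q = -25/3 (Q = -⅓ + (-6 - 2) = -⅓ - 8 = -25/3 ≈ -8.3333)
T(n, x) = -31/5 (T(n, x) = (⅕)*(-31) = -31/5)
T(Q, 29)/109 = -31/5/109 = -31/5*1/109 = -31/545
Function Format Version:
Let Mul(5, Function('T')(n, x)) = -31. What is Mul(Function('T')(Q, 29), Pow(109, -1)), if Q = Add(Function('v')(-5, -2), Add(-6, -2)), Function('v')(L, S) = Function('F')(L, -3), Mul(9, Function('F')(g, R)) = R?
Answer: Rational(-31, 545) ≈ -0.056881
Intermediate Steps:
Function('F')(g, R) = Mul(Rational(1, 9), R)
Function('v')(L, S) = Rational(-1, 3) (Function('v')(L, S) = Mul(Rational(1, 9), -3) = Rational(-1, 3))
Q = Rational(-25, 3) (Q = Add(Rational(-1, 3), Add(-6, -2)) = Add(Rational(-1, 3), -8) = Rational(-25, 3) ≈ -8.3333)
Function('T')(n, x) = Rational(-31, 5) (Function('T')(n, x) = Mul(Rational(1, 5), -31) = Rational(-31, 5))
Mul(Function('T')(Q, 29), Pow(109, -1)) = Mul(Rational(-31, 5), Pow(109, -1)) = Mul(Rational(-31, 5), Rational(1, 109)) = Rational(-31, 545)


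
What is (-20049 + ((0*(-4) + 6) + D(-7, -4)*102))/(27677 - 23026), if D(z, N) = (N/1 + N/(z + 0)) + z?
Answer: -147747/32557 ≈ -4.5381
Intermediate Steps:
D(z, N) = N + z + N/z (D(z, N) = (N*1 + N/z) + z = (N + N/z) + z = N + z + N/z)
(-20049 + ((0*(-4) + 6) + D(-7, -4)*102))/(27677 - 23026) = (-20049 + ((0*(-4) + 6) + (-4 - 7 - 4/(-7))*102))/(27677 - 23026) = (-20049 + ((0 + 6) + (-4 - 7 - 4*(-⅐))*102))/4651 = (-20049 + (6 + (-4 - 7 + 4/7)*102))*(1/4651) = (-20049 + (6 - 73/7*102))*(1/4651) = (-20049 + (6 - 7446/7))*(1/4651) = (-20049 - 7404/7)*(1/4651) = -147747/7*1/4651 = -147747/32557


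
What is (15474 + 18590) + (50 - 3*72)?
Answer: 33898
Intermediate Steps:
(15474 + 18590) + (50 - 3*72) = 34064 + (50 - 216) = 34064 - 166 = 33898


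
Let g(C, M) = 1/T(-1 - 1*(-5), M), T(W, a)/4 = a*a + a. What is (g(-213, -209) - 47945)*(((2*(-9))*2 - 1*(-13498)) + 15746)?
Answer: -30438606640509/21736 ≈ -1.4004e+9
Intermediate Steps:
T(W, a) = 4*a + 4*a**2 (T(W, a) = 4*(a*a + a) = 4*(a**2 + a) = 4*(a + a**2) = 4*a + 4*a**2)
g(C, M) = 1/(4*M*(1 + M))
(g(-213, -209) - 47945)*(((2*(-9))*2 - 1*(-13498)) + 15746) = ((1/4)/(-209*(1 - 209)) - 47945)*(((2*(-9))*2 - 1*(-13498)) + 15746) = ((1/4)*(-1/209)/(-208) - 47945)*((-18*2 + 13498) + 15746) = ((1/4)*(-1/209)*(-1/208) - 47945)*((-36 + 13498) + 15746) = (1/173888 - 47945)*(13462 + 15746) = -8337060159/173888*29208 = -30438606640509/21736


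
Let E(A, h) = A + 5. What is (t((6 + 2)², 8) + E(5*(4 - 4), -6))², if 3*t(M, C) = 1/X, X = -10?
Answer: 22201/900 ≈ 24.668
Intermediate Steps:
E(A, h) = 5 + A
t(M, C) = -1/30 (t(M, C) = (⅓)/(-10) = (⅓)*(-⅒) = -1/30)
(t((6 + 2)², 8) + E(5*(4 - 4), -6))² = (-1/30 + (5 + 5*(4 - 4)))² = (-1/30 + (5 + 5*0))² = (-1/30 + (5 + 0))² = (-1/30 + 5)² = (149/30)² = 22201/900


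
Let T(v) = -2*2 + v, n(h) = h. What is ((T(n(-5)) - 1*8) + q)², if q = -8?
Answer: 625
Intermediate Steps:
T(v) = -4 + v
((T(n(-5)) - 1*8) + q)² = (((-4 - 5) - 1*8) - 8)² = ((-9 - 8) - 8)² = (-17 - 8)² = (-25)² = 625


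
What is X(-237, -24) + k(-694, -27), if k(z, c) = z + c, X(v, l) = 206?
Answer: -515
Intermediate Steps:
k(z, c) = c + z
X(-237, -24) + k(-694, -27) = 206 + (-27 - 694) = 206 - 721 = -515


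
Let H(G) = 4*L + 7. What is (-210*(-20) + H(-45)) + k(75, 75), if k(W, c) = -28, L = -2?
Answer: 4171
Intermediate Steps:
H(G) = -1 (H(G) = 4*(-2) + 7 = -8 + 7 = -1)
(-210*(-20) + H(-45)) + k(75, 75) = (-210*(-20) - 1) - 28 = (4200 - 1) - 28 = 4199 - 28 = 4171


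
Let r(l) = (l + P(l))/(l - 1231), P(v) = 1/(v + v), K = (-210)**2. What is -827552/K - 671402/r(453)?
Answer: 5217493968153328/4524869475 ≈ 1.1531e+6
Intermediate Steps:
K = 44100
P(v) = 1/(2*v)
r(l) = (l + 1/(2*l))/(-1231 + l) (r(l) = (l + 1/(2*l))/(l - 1231) = (l + 1/(2*l))/(-1231 + l))
-827552/K - 671402/r(453) = -827552/44100 - 671402*453*(-1231 + 453)/(1/2 + 453**2) = -827552*1/44100 - 671402*(-352434/(1/2 + 205209)) = -206888/11025 - 671402/((1/453)*(-1/778)*(410419/2)) = -206888/11025 - 671402/(-410419/704868) = -206888/11025 - 671402*(-704868/410419) = -206888/11025 + 473249784936/410419 = 5217493968153328/4524869475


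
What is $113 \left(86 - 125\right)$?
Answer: $-4407$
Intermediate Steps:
$113 \left(86 - 125\right) = 113 \left(-39\right) = -4407$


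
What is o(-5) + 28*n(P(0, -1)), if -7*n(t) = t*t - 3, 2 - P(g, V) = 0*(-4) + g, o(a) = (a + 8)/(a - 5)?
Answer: -43/10 ≈ -4.3000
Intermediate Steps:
o(a) = (8 + a)/(-5 + a)
P(g, V) = 2 - g (P(g, V) = 2 - (0*(-4) + g) = 2 - (0 + g) = 2 - g)
n(t) = 3/7 - t²/7 (n(t) = -(t*t - 3)/7 = -(t² - 3)/7 = -(-3 + t²)/7 = 3/7 - t²/7)
o(-5) + 28*n(P(0, -1)) = (8 - 5)/(-5 - 5) + 28*(3/7 - (2 - 1*0)²/7) = 3/(-10) + 28*(3/7 - (2 + 0)²/7) = -⅒*3 + 28*(3/7 - ⅐*2²) = -3/10 + 28*(3/7 - ⅐*4) = -3/10 + 28*(3/7 - 4/7) = -3/10 + 28*(-⅐) = -3/10 - 4 = -43/10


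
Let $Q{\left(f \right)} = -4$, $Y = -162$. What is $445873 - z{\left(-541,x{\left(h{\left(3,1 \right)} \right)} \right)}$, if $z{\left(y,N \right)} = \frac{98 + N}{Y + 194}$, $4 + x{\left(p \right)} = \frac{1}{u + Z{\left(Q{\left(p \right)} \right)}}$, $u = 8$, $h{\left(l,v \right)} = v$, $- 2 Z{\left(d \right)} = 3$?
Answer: $\frac{23185243}{52} \approx 4.4587 \cdot 10^{5}$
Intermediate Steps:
$Z{\left(d \right)} = - \frac{3}{2}$ ($Z{\left(d \right)} = \left(- \frac{1}{2}\right) 3 = - \frac{3}{2}$)
$x{\left(p \right)} = - \frac{50}{13}$ ($x{\left(p \right)} = -4 + \frac{1}{8 - \frac{3}{2}} = -4 + \frac{1}{\frac{13}{2}} = -4 + \frac{2}{13} = - \frac{50}{13}$)
$z{\left(y,N \right)} = \frac{49}{16} + \frac{N}{32}$ ($z{\left(y,N \right)} = \frac{98 + N}{-162 + 194} = \frac{98 + N}{32} = \left(98 + N\right) \frac{1}{32} = \frac{49}{16} + \frac{N}{32}$)
$445873 - z{\left(-541,x{\left(h{\left(3,1 \right)} \right)} \right)} = 445873 - \left(\frac{49}{16} + \frac{1}{32} \left(- \frac{50}{13}\right)\right) = 445873 - \left(\frac{49}{16} - \frac{25}{208}\right) = 445873 - \frac{153}{52} = \frac{23185243}{52}$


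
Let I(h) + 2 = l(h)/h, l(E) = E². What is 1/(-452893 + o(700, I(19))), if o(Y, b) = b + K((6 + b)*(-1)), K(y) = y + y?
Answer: -1/452922 ≈ -2.2079e-6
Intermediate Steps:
K(y) = 2*y
I(h) = -2 + h (I(h) = -2 + h²/h = -2 + h)
o(Y, b) = -12 - b (o(Y, b) = b + 2*((6 + b)*(-1)) = b + 2*(-6 - b) = b + (-12 - 2*b) = -12 - b)
1/(-452893 + o(700, I(19))) = 1/(-452893 + (-12 - (-2 + 19))) = 1/(-452893 + (-12 - 1*17)) = 1/(-452893 + (-12 - 17)) = 1/(-452893 - 29) = 1/(-452922) = -1/452922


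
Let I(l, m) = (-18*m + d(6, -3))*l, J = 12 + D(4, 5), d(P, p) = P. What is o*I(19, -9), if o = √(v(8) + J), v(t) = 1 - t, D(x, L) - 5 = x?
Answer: 3192*√14 ≈ 11943.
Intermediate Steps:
D(x, L) = 5 + x
J = 21 (J = 12 + (5 + 4) = 12 + 9 = 21)
I(l, m) = l*(6 - 18*m) (I(l, m) = (-18*m + 6)*l = (6 - 18*m)*l = l*(6 - 18*m))
o = √14 (o = √((1 - 1*8) + 21) = √((1 - 8) + 21) = √(-7 + 21) = √14 ≈ 3.7417)
o*I(19, -9) = √14*(6*19*(1 - 3*(-9))) = √14*(6*19*(1 + 27)) = √14*(6*19*28) = √14*3192 = 3192*√14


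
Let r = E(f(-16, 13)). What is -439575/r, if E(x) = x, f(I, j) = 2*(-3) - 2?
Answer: 439575/8 ≈ 54947.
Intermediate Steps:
f(I, j) = -8 (f(I, j) = -6 - 2 = -8)
r = -8
-439575/r = -439575/(-8) = -439575*(-1/8) = 439575/8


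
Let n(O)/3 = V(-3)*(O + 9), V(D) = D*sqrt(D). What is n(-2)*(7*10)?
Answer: -4410*I*sqrt(3) ≈ -7638.3*I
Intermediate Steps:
V(D) = D**(3/2)
n(O) = -9*I*sqrt(3)*(9 + O) (n(O) = 3*((-3)**(3/2)*(O + 9)) = 3*((-3*I*sqrt(3))*(9 + O)) = 3*(-3*I*sqrt(3)*(9 + O)) = -9*I*sqrt(3)*(9 + O))
n(-2)*(7*10) = (9*I*sqrt(3)*(-9 - 1*(-2)))*(7*10) = (9*I*sqrt(3)*(-9 + 2))*70 = (9*I*sqrt(3)*(-7))*70 = -63*I*sqrt(3)*70 = -4410*I*sqrt(3)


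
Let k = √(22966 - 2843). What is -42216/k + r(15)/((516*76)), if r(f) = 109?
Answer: 109/39216 - 42216*√20123/20123 ≈ -297.60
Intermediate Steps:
k = √20123 ≈ 141.86
-42216/k + r(15)/((516*76)) = -42216*√20123/20123 + 109/((516*76)) = -42216*√20123/20123 + 109/39216 = 109/39216 - 42216*√20123/20123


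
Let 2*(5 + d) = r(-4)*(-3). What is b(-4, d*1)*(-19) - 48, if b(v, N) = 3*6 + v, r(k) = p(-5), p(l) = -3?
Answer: -314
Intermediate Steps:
r(k) = -3
d = -½ (d = -5 + (-3*(-3))/2 = -5 + (½)*9 = -5 + 9/2 = -½ ≈ -0.50000)
b(v, N) = 18 + v
b(-4, d*1)*(-19) - 48 = (18 - 4)*(-19) - 48 = 14*(-19) - 48 = -266 - 48 = -314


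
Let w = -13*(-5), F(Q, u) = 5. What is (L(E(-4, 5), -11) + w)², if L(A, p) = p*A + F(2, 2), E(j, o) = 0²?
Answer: 4900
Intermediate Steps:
E(j, o) = 0
L(A, p) = 5 + A*p (L(A, p) = p*A + 5 = A*p + 5 = 5 + A*p)
w = 65
(L(E(-4, 5), -11) + w)² = ((5 + 0*(-11)) + 65)² = ((5 + 0) + 65)² = (5 + 65)² = 70² = 4900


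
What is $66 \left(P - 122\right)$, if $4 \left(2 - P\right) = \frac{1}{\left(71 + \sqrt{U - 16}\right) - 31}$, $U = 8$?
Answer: $\frac{33 \left(- 960 \sqrt{2} + 19201 i\right)}{4 \left(\sqrt{2} - 20 i\right)} \approx -7920.4 + 0.029023 i$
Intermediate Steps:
$P = 2 - \frac{1}{4 \left(40 + 2 i \sqrt{2}\right)}$ ($P = 2 - \frac{1}{4 \left(\left(71 + \sqrt{8 - 16}\right) - 31\right)} = 2 - \frac{1}{4 \left(\left(71 + \sqrt{-8}\right) - 31\right)} = 2 - \frac{1}{4 \left(\left(71 + 2 i \sqrt{2}\right) - 31\right)} = 2 - \frac{1}{4 \left(40 + 2 i \sqrt{2}\right)} \approx 1.9938 + 0.00043974 i$)
$66 \left(P - 122\right) = 66 \left(\left(\frac{1603}{804} + \frac{i \sqrt{2}}{3216}\right) - 122\right) = 66 \left(- \frac{96485}{804} + \frac{i \sqrt{2}}{3216}\right) = - \frac{1061335}{134} + \frac{11 i \sqrt{2}}{536}$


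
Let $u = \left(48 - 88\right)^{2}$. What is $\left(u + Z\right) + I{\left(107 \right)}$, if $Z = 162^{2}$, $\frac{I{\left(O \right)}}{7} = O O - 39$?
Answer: $107714$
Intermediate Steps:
$u = 1600$ ($u = \left(-40\right)^{2} = 1600$)
$I{\left(O \right)} = -273 + 7 O^{2}$ ($I{\left(O \right)} = 7 \left(O O - 39\right) = 7 \left(O^{2} - 39\right) = 7 \left(-39 + O^{2}\right) = -273 + 7 O^{2}$)
$Z = 26244$
$\left(u + Z\right) + I{\left(107 \right)} = \left(1600 + 26244\right) - \left(273 - 7 \cdot 107^{2}\right) = 27844 + \left(-273 + 7 \cdot 11449\right) = 27844 + \left(-273 + 80143\right) = 27844 + 79870 = 107714$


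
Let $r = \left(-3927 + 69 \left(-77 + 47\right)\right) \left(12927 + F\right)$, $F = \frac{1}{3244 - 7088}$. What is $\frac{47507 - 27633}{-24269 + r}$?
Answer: $- \frac{76395656}{298092537875} \approx -0.00025628$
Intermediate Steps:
$F = - \frac{1}{3844}$ ($F = \frac{1}{3244 - 7088} = \frac{1}{-3844} = - \frac{1}{3844} \approx -0.00026015$)
$r = - \frac{297999247839}{3844}$ ($r = \left(-3927 + 69 \left(-77 + 47\right)\right) \left(12927 - \frac{1}{3844}\right) = \left(-3927 + 69 \left(-30\right)\right) \frac{49691387}{3844} = \left(-3927 - 2070\right) \frac{49691387}{3844} = \left(-5997\right) \frac{49691387}{3844} = - \frac{297999247839}{3844} \approx -7.7523 \cdot 10^{7}$)
$\frac{47507 - 27633}{-24269 + r} = \frac{47507 - 27633}{-24269 - \frac{297999247839}{3844}} = \frac{19874}{- \frac{298092537875}{3844}} = 19874 \left(- \frac{3844}{298092537875}\right) = - \frac{76395656}{298092537875}$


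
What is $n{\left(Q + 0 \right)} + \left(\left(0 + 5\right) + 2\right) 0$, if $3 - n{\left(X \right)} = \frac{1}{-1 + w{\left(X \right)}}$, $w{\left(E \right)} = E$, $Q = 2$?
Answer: $2$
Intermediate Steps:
$n{\left(X \right)} = 3 - \frac{1}{-1 + X}$
$n{\left(Q + 0 \right)} + \left(\left(0 + 5\right) + 2\right) 0 = \frac{-4 + 3 \left(2 + 0\right)}{-1 + \left(2 + 0\right)} + \left(\left(0 + 5\right) + 2\right) 0 = \frac{-4 + 3 \cdot 2}{-1 + 2} + \left(5 + 2\right) 0 = \frac{-4 + 6}{1} + 7 \cdot 0 = 1 \cdot 2 + 0 = 2 + 0 = 2$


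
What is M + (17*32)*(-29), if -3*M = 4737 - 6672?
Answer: -15131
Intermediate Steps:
M = 645 (M = -(4737 - 6672)/3 = -1/3*(-1935) = 645)
M + (17*32)*(-29) = 645 + (17*32)*(-29) = 645 + 544*(-29) = 645 - 15776 = -15131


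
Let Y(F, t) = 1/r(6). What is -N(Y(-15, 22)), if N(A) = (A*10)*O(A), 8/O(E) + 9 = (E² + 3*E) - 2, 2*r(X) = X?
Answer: 240/89 ≈ 2.6966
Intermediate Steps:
r(X) = X/2
Y(F, t) = ⅓ (Y(F, t) = 1/((½)*6) = 1/3 = ⅓)
O(E) = 8/(-11 + E² + 3*E) (O(E) = 8/(-9 + ((E² + 3*E) - 2)) = 8/(-9 + (-2 + E² + 3*E)) = 8/(-11 + E² + 3*E))
N(A) = 80*A/(-11 + A² + 3*A) (N(A) = (A*10)*(8/(-11 + A² + 3*A)) = (10*A)*(8/(-11 + A² + 3*A)) = 80*A/(-11 + A² + 3*A))
-N(Y(-15, 22)) = -80/(3*(-11 + (⅓)² + 3*(⅓))) = -80/(3*(-11 + ⅑ + 1)) = -80/(3*(-89/9)) = -80*(-9)/(3*89) = -1*(-240/89) = 240/89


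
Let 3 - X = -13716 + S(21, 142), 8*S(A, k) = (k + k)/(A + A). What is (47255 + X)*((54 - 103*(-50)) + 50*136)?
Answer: 15370356745/21 ≈ 7.3192e+8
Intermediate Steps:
S(A, k) = k/(8*A) (S(A, k) = ((k + k)/(A + A))/8 = ((2*k)/((2*A)))/8 = ((2*k)*(1/(2*A)))/8 = (k/A)/8 = k/(8*A))
X = 1152325/84 (X = 3 - (-13716 + (⅛)*142/21) = 3 - (-13716 + (⅛)*142*(1/21)) = 3 - (-13716 + 71/84) = 3 - 1*(-1152073/84) = 3 + 1152073/84 = 1152325/84 ≈ 13718.)
(47255 + X)*((54 - 103*(-50)) + 50*136) = (47255 + 1152325/84)*((54 - 103*(-50)) + 50*136) = 5121745*((54 + 5150) + 6800)/84 = 5121745*(5204 + 6800)/84 = (5121745/84)*12004 = 15370356745/21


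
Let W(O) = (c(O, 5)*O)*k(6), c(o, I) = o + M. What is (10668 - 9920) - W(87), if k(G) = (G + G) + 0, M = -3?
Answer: -86948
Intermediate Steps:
c(o, I) = -3 + o (c(o, I) = o - 3 = -3 + o)
k(G) = 2*G (k(G) = 2*G + 0 = 2*G)
W(O) = 12*O*(-3 + O) (W(O) = ((-3 + O)*O)*(2*6) = (O*(-3 + O))*12 = 12*O*(-3 + O))
(10668 - 9920) - W(87) = (10668 - 9920) - 12*87*(-3 + 87) = 748 - 12*87*84 = 748 - 1*87696 = 748 - 87696 = -86948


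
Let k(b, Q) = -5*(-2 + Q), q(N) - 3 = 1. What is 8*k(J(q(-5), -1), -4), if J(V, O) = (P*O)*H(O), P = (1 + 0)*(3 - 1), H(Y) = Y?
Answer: 240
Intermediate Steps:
q(N) = 4 (q(N) = 3 + 1 = 4)
P = 2 (P = 1*2 = 2)
J(V, O) = 2*O² (J(V, O) = (2*O)*O = 2*O²)
k(b, Q) = 10 - 5*Q
8*k(J(q(-5), -1), -4) = 8*(10 - 5*(-4)) = 8*(10 + 20) = 8*30 = 240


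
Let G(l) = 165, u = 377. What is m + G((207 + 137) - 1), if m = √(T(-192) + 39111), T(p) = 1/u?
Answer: 165 + 4*√347425481/377 ≈ 362.77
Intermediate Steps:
T(p) = 1/377
m = 4*√347425481/377 (m = √(1/377 + 39111) = √(14744848/377) = 4*√347425481/377 ≈ 197.77)
m + G((207 + 137) - 1) = 4*√347425481/377 + 165 = 165 + 4*√347425481/377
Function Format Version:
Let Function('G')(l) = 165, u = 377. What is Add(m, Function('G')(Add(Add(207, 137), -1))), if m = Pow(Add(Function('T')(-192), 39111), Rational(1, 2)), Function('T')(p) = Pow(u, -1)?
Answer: Add(165, Mul(Rational(4, 377), Pow(347425481, Rational(1, 2)))) ≈ 362.77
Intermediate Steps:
Function('T')(p) = Rational(1, 377) (Function('T')(p) = Pow(377, -1) = Rational(1, 377))
m = Mul(Rational(4, 377), Pow(347425481, Rational(1, 2))) (m = Pow(Add(Rational(1, 377), 39111), Rational(1, 2)) = Pow(Rational(14744848, 377), Rational(1, 2)) = Mul(Rational(4, 377), Pow(347425481, Rational(1, 2))) ≈ 197.77)
Add(m, Function('G')(Add(Add(207, 137), -1))) = Add(Mul(Rational(4, 377), Pow(347425481, Rational(1, 2))), 165) = Add(165, Mul(Rational(4, 377), Pow(347425481, Rational(1, 2))))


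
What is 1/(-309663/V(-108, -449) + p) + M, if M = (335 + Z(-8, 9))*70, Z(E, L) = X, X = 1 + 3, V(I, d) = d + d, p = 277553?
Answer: 5921875059508/249552257 ≈ 23730.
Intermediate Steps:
V(I, d) = 2*d
X = 4
Z(E, L) = 4
M = 23730 (M = (335 + 4)*70 = 339*70 = 23730)
1/(-309663/V(-108, -449) + p) + M = 1/(-309663/(2*(-449)) + 277553) + 23730 = 1/(-309663/(-898) + 277553) + 23730 = 1/(-309663*(-1/898) + 277553) + 23730 = 1/(309663/898 + 277553) + 23730 = 1/(249552257/898) + 23730 = 898/249552257 + 23730 = 5921875059508/249552257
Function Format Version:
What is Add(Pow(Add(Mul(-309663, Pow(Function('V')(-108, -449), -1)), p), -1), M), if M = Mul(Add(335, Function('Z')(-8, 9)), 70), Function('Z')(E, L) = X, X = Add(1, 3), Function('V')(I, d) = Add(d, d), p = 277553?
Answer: Rational(5921875059508, 249552257) ≈ 23730.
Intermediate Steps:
Function('V')(I, d) = Mul(2, d)
X = 4
Function('Z')(E, L) = 4
M = 23730 (M = Mul(Add(335, 4), 70) = Mul(339, 70) = 23730)
Add(Pow(Add(Mul(-309663, Pow(Function('V')(-108, -449), -1)), p), -1), M) = Add(Pow(Add(Mul(-309663, Pow(Mul(2, -449), -1)), 277553), -1), 23730) = Add(Pow(Add(Mul(-309663, Pow(-898, -1)), 277553), -1), 23730) = Add(Pow(Add(Mul(-309663, Rational(-1, 898)), 277553), -1), 23730) = Add(Pow(Add(Rational(309663, 898), 277553), -1), 23730) = Add(Pow(Rational(249552257, 898), -1), 23730) = Add(Rational(898, 249552257), 23730) = Rational(5921875059508, 249552257)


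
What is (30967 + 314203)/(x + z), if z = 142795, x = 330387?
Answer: 172585/236591 ≈ 0.72947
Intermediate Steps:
(30967 + 314203)/(x + z) = (30967 + 314203)/(330387 + 142795) = 345170/473182 = 345170*(1/473182) = 172585/236591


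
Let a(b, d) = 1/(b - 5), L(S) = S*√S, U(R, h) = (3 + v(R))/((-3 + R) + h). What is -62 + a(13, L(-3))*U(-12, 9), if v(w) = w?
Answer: -989/16 ≈ -61.813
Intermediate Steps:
U(R, h) = (3 + R)/(-3 + R + h) (U(R, h) = (3 + R)/((-3 + R) + h) = (3 + R)/(-3 + R + h))
L(S) = S^(3/2)
a(b, d) = 1/(-5 + b)
-62 + a(13, L(-3))*U(-12, 9) = -62 + ((3 - 12)/(-3 - 12 + 9))/(-5 + 13) = -62 + (-9/(-6))/8 = -62 + (-⅙*(-9))/8 = -62 + (⅛)*(3/2) = -62 + 3/16 = -989/16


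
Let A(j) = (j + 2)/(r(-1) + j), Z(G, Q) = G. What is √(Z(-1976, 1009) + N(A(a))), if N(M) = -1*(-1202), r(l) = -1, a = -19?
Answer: 3*I*√86 ≈ 27.821*I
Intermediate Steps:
A(j) = (2 + j)/(-1 + j) (A(j) = (j + 2)/(-1 + j) = (2 + j)/(-1 + j))
N(M) = 1202
√(Z(-1976, 1009) + N(A(a))) = √(-1976 + 1202) = √(-774) = 3*I*√86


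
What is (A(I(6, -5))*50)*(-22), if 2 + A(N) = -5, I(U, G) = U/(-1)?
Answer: 7700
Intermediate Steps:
I(U, G) = -U (I(U, G) = U*(-1) = -U)
A(N) = -7 (A(N) = -2 - 5 = -7)
(A(I(6, -5))*50)*(-22) = -7*50*(-22) = -350*(-22) = 7700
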